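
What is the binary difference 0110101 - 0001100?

Method 1 - Direct subtraction (column by column from the right: bit − bit − borrow-in; if negative, add 2 and borrow 1 from the next column):
borrow: 0010000
        0110101
-       0001100
---------------
        0101001

Method 2 - Add two's complement:
Two's complement of 0001100: invert → 1110011, add 1 → 1110100
  0110101
+ 1110100
---------
 10101001  (end carry out of the top bit = 1)
Discarding the end carry: 0101001
Decimal check:
  0110101 = 32 + 16 + 4 + 1 = 53
  0001100 = 8 + 4 = 12
  53 - 12 = 41, and 0101001 = 32 + 8 + 1 = 41 ✓



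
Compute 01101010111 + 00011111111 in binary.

Add column by column from the right: bit + bit + carry-in; write the sum mod 2, carry 1 when the sum is 2 or 3.
carry:  11111111110
        01101010111
+       00011111111
-------------------
       010001010110
(the carry out of the leftmost column, 0, becomes the leading bit)
Decimal check:
  01101010111 = 512 + 256 + 64 + 16 + 4 + 2 + 1 = 855
  00011111111 = 128 + 64 + 32 + 16 + 8 + 4 + 2 + 1 = 255
  855 + 255 = 1110, and 010001010110 = 1024 + 64 + 16 + 4 + 2 = 1110 ✓



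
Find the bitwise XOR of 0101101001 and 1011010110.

XOR: 1 when bits differ
  0101101001
^ 1011010110
------------
  1110111111
Decimal: 361 ^ 726 = 959



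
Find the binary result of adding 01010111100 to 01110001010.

Add column by column from the right: bit + bit + carry-in; write the sum mod 2, carry 1 when the sum is 2 or 3.
carry:  11101110000
        01010111100
+       01110001010
-------------------
       011001000110
(the carry out of the leftmost column, 0, becomes the leading bit)
Decimal check:
  01010111100 = 512 + 128 + 32 + 16 + 8 + 4 = 700
  01110001010 = 512 + 256 + 128 + 8 + 2 = 906
  700 + 906 = 1606, and 011001000110 = 1024 + 512 + 64 + 4 + 2 = 1606 ✓



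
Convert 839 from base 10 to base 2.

Using repeated division by 2:
839 ÷ 2 = 419 remainder 1
419 ÷ 2 = 209 remainder 1
209 ÷ 2 = 104 remainder 1
104 ÷ 2 = 52 remainder 0
52 ÷ 2 = 26 remainder 0
26 ÷ 2 = 13 remainder 0
13 ÷ 2 = 6 remainder 1
6 ÷ 2 = 3 remainder 0
3 ÷ 2 = 1 remainder 1
1 ÷ 2 = 0 remainder 1
Reading remainders bottom to top: 1101000111



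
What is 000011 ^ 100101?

XOR: 1 when bits differ
  000011
^ 100101
--------
  100110
Decimal: 3 ^ 37 = 38



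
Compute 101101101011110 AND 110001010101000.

AND: 1 only when both bits are 1
  101101101011110
& 110001010101000
-----------------
  100001000001000
Decimal: 23390 & 25256 = 16904



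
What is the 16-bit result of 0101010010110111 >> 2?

Original: 0101010010110111 (decimal 21687)
Shift right by 2 positions
Drop the 2 low bits; fill with zeros on the left
Result: 0001010100101101 (decimal 5421)
Equivalent: 21687 >> 2 = 21687 ÷ 2^2 = 5421



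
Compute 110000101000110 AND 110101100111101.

AND: 1 only when both bits are 1
  110000101000110
& 110101100111101
-----------------
  110000100000100
Decimal: 24902 & 27453 = 24836



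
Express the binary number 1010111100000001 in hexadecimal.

Group into 4-bit nibbles from right:
  1010 = A
  1111 = F
  0000 = 0
  0001 = 1
Result: AF01



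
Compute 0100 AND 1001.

AND: 1 only when both bits are 1
  0100
& 1001
------
  0000
Decimal: 4 & 9 = 0



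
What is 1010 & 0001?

AND: 1 only when both bits are 1
  1010
& 0001
------
  0000
Decimal: 10 & 1 = 0



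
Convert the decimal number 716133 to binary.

Using repeated division by 2:
716133 ÷ 2 = 358066 remainder 1
358066 ÷ 2 = 179033 remainder 0
179033 ÷ 2 = 89516 remainder 1
89516 ÷ 2 = 44758 remainder 0
44758 ÷ 2 = 22379 remainder 0
22379 ÷ 2 = 11189 remainder 1
11189 ÷ 2 = 5594 remainder 1
5594 ÷ 2 = 2797 remainder 0
2797 ÷ 2 = 1398 remainder 1
1398 ÷ 2 = 699 remainder 0
699 ÷ 2 = 349 remainder 1
349 ÷ 2 = 174 remainder 1
174 ÷ 2 = 87 remainder 0
87 ÷ 2 = 43 remainder 1
43 ÷ 2 = 21 remainder 1
21 ÷ 2 = 10 remainder 1
10 ÷ 2 = 5 remainder 0
5 ÷ 2 = 2 remainder 1
2 ÷ 2 = 1 remainder 0
1 ÷ 2 = 0 remainder 1
Reading remainders bottom to top: 10101110110101100101



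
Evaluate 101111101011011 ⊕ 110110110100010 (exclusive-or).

XOR: 1 when bits differ
  101111101011011
^ 110110110100010
-----------------
  011001011111001
Decimal: 24411 ^ 28066 = 13049



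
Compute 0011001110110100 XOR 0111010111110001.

XOR: 1 when bits differ
  0011001110110100
^ 0111010111110001
------------------
  0100011001000101
Decimal: 13236 ^ 30193 = 17989



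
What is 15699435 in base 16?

Using repeated division by 16 (digits 10–15 are A–F):
15699435 ÷ 16 = 981214 remainder 11 (B)
981214 ÷ 16 = 61325 remainder 14 (E)
61325 ÷ 16 = 3832 remainder 13 (D)
3832 ÷ 16 = 239 remainder 8
239 ÷ 16 = 14 remainder 15 (F)
14 ÷ 16 = 0 remainder 14 (E)
Reading remainders bottom to top: EF8DEB



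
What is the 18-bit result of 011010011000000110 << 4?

Original: 011010011000000110 (decimal 108038)
Shift left by 4 positions
Append 4 zeros on the right and drop the 4 high bits that overflow the 18-bit width
Result: 100110000001100000 (decimal 155744)
Equivalent: 108038 << 4 = 108038 × 2^4 = 1728608, truncated to 18 bits = 155744



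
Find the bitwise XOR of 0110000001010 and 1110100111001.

XOR: 1 when bits differ
  0110000001010
^ 1110100111001
---------------
  1000100110011
Decimal: 3082 ^ 7481 = 4403



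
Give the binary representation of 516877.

Using repeated division by 2:
516877 ÷ 2 = 258438 remainder 1
258438 ÷ 2 = 129219 remainder 0
129219 ÷ 2 = 64609 remainder 1
64609 ÷ 2 = 32304 remainder 1
32304 ÷ 2 = 16152 remainder 0
16152 ÷ 2 = 8076 remainder 0
8076 ÷ 2 = 4038 remainder 0
4038 ÷ 2 = 2019 remainder 0
2019 ÷ 2 = 1009 remainder 1
1009 ÷ 2 = 504 remainder 1
504 ÷ 2 = 252 remainder 0
252 ÷ 2 = 126 remainder 0
126 ÷ 2 = 63 remainder 0
63 ÷ 2 = 31 remainder 1
31 ÷ 2 = 15 remainder 1
15 ÷ 2 = 7 remainder 1
7 ÷ 2 = 3 remainder 1
3 ÷ 2 = 1 remainder 1
1 ÷ 2 = 0 remainder 1
Reading remainders bottom to top: 1111110001100001101



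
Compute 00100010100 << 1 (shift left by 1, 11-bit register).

Original: 00100010100 (decimal 276)
Shift left by 1 position
Append 1 zero on the right
Result: 01000101000 (decimal 552)
Equivalent: 276 << 1 = 276 × 2^1 = 552



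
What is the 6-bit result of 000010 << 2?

Original: 000010 (decimal 2)
Shift left by 2 positions
Append 2 zeros on the right
Result: 001000 (decimal 8)
Equivalent: 2 << 2 = 2 × 2^2 = 8



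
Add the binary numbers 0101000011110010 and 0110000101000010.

Add column by column from the right: bit + bit + carry-in; write the sum mod 2, carry 1 when the sum is 2 or 3.
carry:  1000001110000100
        0101000011110010
+       0110000101000010
------------------------
       01011001000110100
(the carry out of the leftmost column, 0, becomes the leading bit)
Decimal check:
  0101000011110010 = 16384 + 4096 + 128 + 64 + 32 + 16 + 2 = 20722
  0110000101000010 = 16384 + 8192 + 256 + 64 + 2 = 24898
  20722 + 24898 = 45620, and 01011001000110100 = 32768 + 8192 + 4096 + 512 + 32 + 16 + 4 = 45620 ✓



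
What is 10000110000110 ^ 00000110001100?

XOR: 1 when bits differ
  10000110000110
^ 00000110001100
----------------
  10000000001010
Decimal: 8582 ^ 396 = 8202



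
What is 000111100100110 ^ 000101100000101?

XOR: 1 when bits differ
  000111100100110
^ 000101100000101
-----------------
  000010000100011
Decimal: 3878 ^ 2821 = 1059



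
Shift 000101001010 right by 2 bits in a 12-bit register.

Original: 000101001010 (decimal 330)
Shift right by 2 positions
Drop the 2 low bits; fill with zeros on the left
Result: 000001010010 (decimal 82)
Equivalent: 330 >> 2 = 330 ÷ 2^2 = 82



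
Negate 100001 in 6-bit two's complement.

Original (sign bit 1, negative): 100001
Step 1 - Invert all bits: 011110
Step 2 - Add 1: 011111
Verification: 100001 + 011111 = 1000000; discarding the end carry (carry out of the top bit) leaves the 6-bit value 000000, as required for x + (-x)



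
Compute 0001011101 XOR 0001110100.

XOR: 1 when bits differ
  0001011101
^ 0001110100
------------
  0000101001
Decimal: 93 ^ 116 = 41



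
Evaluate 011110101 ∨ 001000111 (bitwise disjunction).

OR: 1 when either bit is 1
  011110101
| 001000111
-----------
  011110111
Decimal: 245 | 71 = 247



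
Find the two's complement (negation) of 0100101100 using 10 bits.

Original: 0100101100
Step 1 - Invert all bits: 1011010011
Step 2 - Add 1: 1011010100
Verification: 0100101100 + 1011010100 = 10000000000; discarding the end carry (carry out of the top bit) leaves the 10-bit value 0000000000, as required for x + (-x)



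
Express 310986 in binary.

Using repeated division by 2:
310986 ÷ 2 = 155493 remainder 0
155493 ÷ 2 = 77746 remainder 1
77746 ÷ 2 = 38873 remainder 0
38873 ÷ 2 = 19436 remainder 1
19436 ÷ 2 = 9718 remainder 0
9718 ÷ 2 = 4859 remainder 0
4859 ÷ 2 = 2429 remainder 1
2429 ÷ 2 = 1214 remainder 1
1214 ÷ 2 = 607 remainder 0
607 ÷ 2 = 303 remainder 1
303 ÷ 2 = 151 remainder 1
151 ÷ 2 = 75 remainder 1
75 ÷ 2 = 37 remainder 1
37 ÷ 2 = 18 remainder 1
18 ÷ 2 = 9 remainder 0
9 ÷ 2 = 4 remainder 1
4 ÷ 2 = 2 remainder 0
2 ÷ 2 = 1 remainder 0
1 ÷ 2 = 0 remainder 1
Reading remainders bottom to top: 1001011111011001010



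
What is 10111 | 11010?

OR: 1 when either bit is 1
  10111
| 11010
-------
  11111
Decimal: 23 | 26 = 31



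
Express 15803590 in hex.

Using repeated division by 16 (digits 10–15 are A–F):
15803590 ÷ 16 = 987724 remainder 6
987724 ÷ 16 = 61732 remainder 12 (C)
61732 ÷ 16 = 3858 remainder 4
3858 ÷ 16 = 241 remainder 2
241 ÷ 16 = 15 remainder 1
15 ÷ 16 = 0 remainder 15 (F)
Reading remainders bottom to top: F124C6



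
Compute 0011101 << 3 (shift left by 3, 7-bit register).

Original: 0011101 (decimal 29)
Shift left by 3 positions
Append 3 zeros on the right and drop the 3 high bits that overflow the 7-bit width
Result: 1101000 (decimal 104)
Equivalent: 29 << 3 = 29 × 2^3 = 232, truncated to 7 bits = 104



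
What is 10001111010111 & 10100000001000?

AND: 1 only when both bits are 1
  10001111010111
& 10100000001000
----------------
  10000000000000
Decimal: 9175 & 10248 = 8192



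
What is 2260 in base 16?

Using repeated division by 16 (digits 10–15 are A–F):
2260 ÷ 16 = 141 remainder 4
141 ÷ 16 = 8 remainder 13 (D)
8 ÷ 16 = 0 remainder 8
Reading remainders bottom to top: 8D4



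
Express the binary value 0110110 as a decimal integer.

Sum of powers of 2 for each 1-bit:
2^1 + 2^2 + 2^4 + 2^5
= 2 + 4 + 16 + 32
= 54



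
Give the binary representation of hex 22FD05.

Convert each hex digit to 4 bits:
  2 = 0010
  2 = 0010
  F = 1111
  D = 1101
  0 = 0000
  5 = 0101
Concatenate: 001000101111110100000101



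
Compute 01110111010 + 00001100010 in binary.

Add column by column from the right: bit + bit + carry-in; write the sum mod 2, carry 1 when the sum is 2 or 3.
carry:  11111000100
        01110111010
+       00001100010
-------------------
       010000011100
(the carry out of the leftmost column, 0, becomes the leading bit)
Decimal check:
  01110111010 = 512 + 256 + 128 + 32 + 16 + 8 + 2 = 954
  00001100010 = 64 + 32 + 2 = 98
  954 + 98 = 1052, and 010000011100 = 1024 + 16 + 8 + 4 = 1052 ✓



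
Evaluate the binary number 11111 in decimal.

Sum of powers of 2 for each 1-bit:
2^0 + 2^1 + 2^2 + 2^3 + 2^4
= 1 + 2 + 4 + 8 + 16
= 31



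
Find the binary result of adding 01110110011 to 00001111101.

Add column by column from the right: bit + bit + carry-in; write the sum mod 2, carry 1 when the sum is 2 or 3.
carry:  11111111110
        01110110011
+       00001111101
-------------------
       010000110000
(the carry out of the leftmost column, 0, becomes the leading bit)
Decimal check:
  01110110011 = 512 + 256 + 128 + 32 + 16 + 2 + 1 = 947
  00001111101 = 64 + 32 + 16 + 8 + 4 + 1 = 125
  947 + 125 = 1072, and 010000110000 = 1024 + 32 + 16 = 1072 ✓



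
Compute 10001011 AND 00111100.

AND: 1 only when both bits are 1
  10001011
& 00111100
----------
  00001000
Decimal: 139 & 60 = 8



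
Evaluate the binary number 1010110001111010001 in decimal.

Sum of powers of 2 for each 1-bit:
2^0 + 2^4 + 2^6 + 2^7 + 2^8 + 2^9 + 2^13 + 2^14 + 2^16 + 2^18
= 1 + 16 + 64 + 128 + 256 + 512 + 8192 + 16384 + 65536 + 262144
= 353233



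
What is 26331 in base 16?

Using repeated division by 16 (digits 10–15 are A–F):
26331 ÷ 16 = 1645 remainder 11 (B)
1645 ÷ 16 = 102 remainder 13 (D)
102 ÷ 16 = 6 remainder 6
6 ÷ 16 = 0 remainder 6
Reading remainders bottom to top: 66DB



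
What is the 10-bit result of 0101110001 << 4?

Original: 0101110001 (decimal 369)
Shift left by 4 positions
Append 4 zeros on the right and drop the 4 high bits that overflow the 10-bit width
Result: 1100010000 (decimal 784)
Equivalent: 369 << 4 = 369 × 2^4 = 5904, truncated to 10 bits = 784



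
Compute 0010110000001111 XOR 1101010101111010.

XOR: 1 when bits differ
  0010110000001111
^ 1101010101111010
------------------
  1111100101110101
Decimal: 11279 ^ 54650 = 63861



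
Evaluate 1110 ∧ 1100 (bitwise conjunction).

AND: 1 only when both bits are 1
  1110
& 1100
------
  1100
Decimal: 14 & 12 = 12



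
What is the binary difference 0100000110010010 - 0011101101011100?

Method 1 - Direct subtraction (column by column from the right: bit − bit − borrow-in; if negative, add 2 and borrow 1 from the next column):
borrow: 0111110011111000
        0100000110010010
-       0011101101011100
------------------------
        0000011000110110

Method 2 - Add two's complement:
Two's complement of 0011101101011100: invert → 1100010010100011, add 1 → 1100010010100100
  0100000110010010
+ 1100010010100100
------------------
 10000011000110110  (end carry out of the top bit = 1)
Discarding the end carry: 0000011000110110
Decimal check:
  0100000110010010 = 16384 + 256 + 128 + 16 + 2 = 16786
  0011101101011100 = 8192 + 4096 + 2048 + 512 + 256 + 64 + 16 + 8 + 4 = 15196
  16786 - 15196 = 1590, and 0000011000110110 = 1024 + 512 + 32 + 16 + 4 + 2 = 1590 ✓



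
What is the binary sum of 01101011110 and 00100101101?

Add column by column from the right: bit + bit + carry-in; write the sum mod 2, carry 1 when the sum is 2 or 3.
carry:  11011111000
        01101011110
+       00100101101
-------------------
       010010001011
(the carry out of the leftmost column, 0, becomes the leading bit)
Decimal check:
  01101011110 = 512 + 256 + 64 + 16 + 8 + 4 + 2 = 862
  00100101101 = 256 + 32 + 8 + 4 + 1 = 301
  862 + 301 = 1163, and 010010001011 = 1024 + 128 + 8 + 2 + 1 = 1163 ✓



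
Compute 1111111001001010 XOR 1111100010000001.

XOR: 1 when bits differ
  1111111001001010
^ 1111100010000001
------------------
  0000011011001011
Decimal: 65098 ^ 63617 = 1739



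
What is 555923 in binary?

Using repeated division by 2:
555923 ÷ 2 = 277961 remainder 1
277961 ÷ 2 = 138980 remainder 1
138980 ÷ 2 = 69490 remainder 0
69490 ÷ 2 = 34745 remainder 0
34745 ÷ 2 = 17372 remainder 1
17372 ÷ 2 = 8686 remainder 0
8686 ÷ 2 = 4343 remainder 0
4343 ÷ 2 = 2171 remainder 1
2171 ÷ 2 = 1085 remainder 1
1085 ÷ 2 = 542 remainder 1
542 ÷ 2 = 271 remainder 0
271 ÷ 2 = 135 remainder 1
135 ÷ 2 = 67 remainder 1
67 ÷ 2 = 33 remainder 1
33 ÷ 2 = 16 remainder 1
16 ÷ 2 = 8 remainder 0
8 ÷ 2 = 4 remainder 0
4 ÷ 2 = 2 remainder 0
2 ÷ 2 = 1 remainder 0
1 ÷ 2 = 0 remainder 1
Reading remainders bottom to top: 10000111101110010011



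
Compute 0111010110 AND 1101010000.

AND: 1 only when both bits are 1
  0111010110
& 1101010000
------------
  0101010000
Decimal: 470 & 848 = 336



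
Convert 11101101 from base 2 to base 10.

Sum of powers of 2 for each 1-bit:
2^0 + 2^2 + 2^3 + 2^5 + 2^6 + 2^7
= 1 + 4 + 8 + 32 + 64 + 128
= 237



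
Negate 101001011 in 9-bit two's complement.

Original (sign bit 1, negative): 101001011
Step 1 - Invert all bits: 010110100
Step 2 - Add 1: 010110101
Verification: 101001011 + 010110101 = 1000000000; discarding the end carry (carry out of the top bit) leaves the 9-bit value 000000000, as required for x + (-x)



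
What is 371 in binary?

Using repeated division by 2:
371 ÷ 2 = 185 remainder 1
185 ÷ 2 = 92 remainder 1
92 ÷ 2 = 46 remainder 0
46 ÷ 2 = 23 remainder 0
23 ÷ 2 = 11 remainder 1
11 ÷ 2 = 5 remainder 1
5 ÷ 2 = 2 remainder 1
2 ÷ 2 = 1 remainder 0
1 ÷ 2 = 0 remainder 1
Reading remainders bottom to top: 101110011



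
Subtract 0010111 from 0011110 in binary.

Method 1 - Direct subtraction (column by column from the right: bit − bit − borrow-in; if negative, add 2 and borrow 1 from the next column):
borrow: 0001110
        0011110
-       0010111
---------------
        0000111

Method 2 - Add two's complement:
Two's complement of 0010111: invert → 1101000, add 1 → 1101001
  0011110
+ 1101001
---------
 10000111  (end carry out of the top bit = 1)
Discarding the end carry: 0000111
Decimal check:
  0011110 = 16 + 8 + 4 + 2 = 30
  0010111 = 16 + 4 + 2 + 1 = 23
  30 - 23 = 7, and 0000111 = 4 + 2 + 1 = 7 ✓



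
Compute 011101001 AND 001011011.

AND: 1 only when both bits are 1
  011101001
& 001011011
-----------
  001001001
Decimal: 233 & 91 = 73



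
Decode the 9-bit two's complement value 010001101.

Binary: 010001101
Sign bit: 0 (non-negative)
Read directly as an unsigned value:
010001101 = 128 + 8 + 4 + 1 = 141
Value: 141



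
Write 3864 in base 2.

Using repeated division by 2:
3864 ÷ 2 = 1932 remainder 0
1932 ÷ 2 = 966 remainder 0
966 ÷ 2 = 483 remainder 0
483 ÷ 2 = 241 remainder 1
241 ÷ 2 = 120 remainder 1
120 ÷ 2 = 60 remainder 0
60 ÷ 2 = 30 remainder 0
30 ÷ 2 = 15 remainder 0
15 ÷ 2 = 7 remainder 1
7 ÷ 2 = 3 remainder 1
3 ÷ 2 = 1 remainder 1
1 ÷ 2 = 0 remainder 1
Reading remainders bottom to top: 111100011000



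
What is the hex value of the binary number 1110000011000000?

Group into 4-bit nibbles from right:
  1110 = E
  0000 = 0
  1100 = C
  0000 = 0
Result: E0C0



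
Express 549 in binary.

Using repeated division by 2:
549 ÷ 2 = 274 remainder 1
274 ÷ 2 = 137 remainder 0
137 ÷ 2 = 68 remainder 1
68 ÷ 2 = 34 remainder 0
34 ÷ 2 = 17 remainder 0
17 ÷ 2 = 8 remainder 1
8 ÷ 2 = 4 remainder 0
4 ÷ 2 = 2 remainder 0
2 ÷ 2 = 1 remainder 0
1 ÷ 2 = 0 remainder 1
Reading remainders bottom to top: 1000100101



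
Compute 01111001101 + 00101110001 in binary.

Add column by column from the right: bit + bit + carry-in; write the sum mod 2, carry 1 when the sum is 2 or 3.
carry:  11110000010
        01111001101
+       00101110001
-------------------
       010100111110
(the carry out of the leftmost column, 0, becomes the leading bit)
Decimal check:
  01111001101 = 512 + 256 + 128 + 64 + 8 + 4 + 1 = 973
  00101110001 = 256 + 64 + 32 + 16 + 1 = 369
  973 + 369 = 1342, and 010100111110 = 1024 + 256 + 32 + 16 + 8 + 4 + 2 = 1342 ✓



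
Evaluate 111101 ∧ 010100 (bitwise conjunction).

AND: 1 only when both bits are 1
  111101
& 010100
--------
  010100
Decimal: 61 & 20 = 20



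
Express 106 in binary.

Using repeated division by 2:
106 ÷ 2 = 53 remainder 0
53 ÷ 2 = 26 remainder 1
26 ÷ 2 = 13 remainder 0
13 ÷ 2 = 6 remainder 1
6 ÷ 2 = 3 remainder 0
3 ÷ 2 = 1 remainder 1
1 ÷ 2 = 0 remainder 1
Reading remainders bottom to top: 1101010



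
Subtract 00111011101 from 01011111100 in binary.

Method 1 - Direct subtraction (column by column from the right: bit − bit − borrow-in; if negative, add 2 and borrow 1 from the next column):
borrow: 01000111110
        01011111100
-       00111011101
-------------------
        00100011111

Method 2 - Add two's complement:
Two's complement of 00111011101: invert → 11000100010, add 1 → 11000100011
  01011111100
+ 11000100011
-------------
 100100011111  (end carry out of the top bit = 1)
Discarding the end carry: 00100011111
Decimal check:
  01011111100 = 512 + 128 + 64 + 32 + 16 + 8 + 4 = 764
  00111011101 = 256 + 128 + 64 + 16 + 8 + 4 + 1 = 477
  764 - 477 = 287, and 00100011111 = 256 + 16 + 8 + 4 + 2 + 1 = 287 ✓



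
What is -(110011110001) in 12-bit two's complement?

Original (sign bit 1, negative): 110011110001
Step 1 - Invert all bits: 001100001110
Step 2 - Add 1: 001100001111
Verification: 110011110001 + 001100001111 = 1000000000000; discarding the end carry (carry out of the top bit) leaves the 12-bit value 000000000000, as required for x + (-x)



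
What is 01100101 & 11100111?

AND: 1 only when both bits are 1
  01100101
& 11100111
----------
  01100101
Decimal: 101 & 231 = 101



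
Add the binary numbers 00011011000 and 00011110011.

Add column by column from the right: bit + bit + carry-in; write the sum mod 2, carry 1 when the sum is 2 or 3.
carry:  00111100000
        00011011000
+       00011110011
-------------------
       000111001011
(the carry out of the leftmost column, 0, becomes the leading bit)
Decimal check:
  00011011000 = 128 + 64 + 16 + 8 = 216
  00011110011 = 128 + 64 + 32 + 16 + 2 + 1 = 243
  216 + 243 = 459, and 000111001011 = 256 + 128 + 64 + 8 + 2 + 1 = 459 ✓



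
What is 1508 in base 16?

Using repeated division by 16 (digits 10–15 are A–F):
1508 ÷ 16 = 94 remainder 4
94 ÷ 16 = 5 remainder 14 (E)
5 ÷ 16 = 0 remainder 5
Reading remainders bottom to top: 5E4



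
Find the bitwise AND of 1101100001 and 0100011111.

AND: 1 only when both bits are 1
  1101100001
& 0100011111
------------
  0100000001
Decimal: 865 & 287 = 257



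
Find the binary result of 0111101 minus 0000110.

Method 1 - Direct subtraction (column by column from the right: bit − bit − borrow-in; if negative, add 2 and borrow 1 from the next column):
borrow: 0001100
        0111101
-       0000110
---------------
        0110111

Method 2 - Add two's complement:
Two's complement of 0000110: invert → 1111001, add 1 → 1111010
  0111101
+ 1111010
---------
 10110111  (end carry out of the top bit = 1)
Discarding the end carry: 0110111
Decimal check:
  0111101 = 32 + 16 + 8 + 4 + 1 = 61
  0000110 = 4 + 2 = 6
  61 - 6 = 55, and 0110111 = 32 + 16 + 4 + 2 + 1 = 55 ✓



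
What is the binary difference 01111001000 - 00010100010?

Method 1 - Direct subtraction (column by column from the right: bit − bit − borrow-in; if negative, add 2 and borrow 1 from the next column):
borrow: 00001001100
        01111001000
-       00010100010
-------------------
        01100100110

Method 2 - Add two's complement:
Two's complement of 00010100010: invert → 11101011101, add 1 → 11101011110
  01111001000
+ 11101011110
-------------
 101100100110  (end carry out of the top bit = 1)
Discarding the end carry: 01100100110
Decimal check:
  01111001000 = 512 + 256 + 128 + 64 + 8 = 968
  00010100010 = 128 + 32 + 2 = 162
  968 - 162 = 806, and 01100100110 = 512 + 256 + 32 + 4 + 2 = 806 ✓



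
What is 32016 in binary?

Using repeated division by 2:
32016 ÷ 2 = 16008 remainder 0
16008 ÷ 2 = 8004 remainder 0
8004 ÷ 2 = 4002 remainder 0
4002 ÷ 2 = 2001 remainder 0
2001 ÷ 2 = 1000 remainder 1
1000 ÷ 2 = 500 remainder 0
500 ÷ 2 = 250 remainder 0
250 ÷ 2 = 125 remainder 0
125 ÷ 2 = 62 remainder 1
62 ÷ 2 = 31 remainder 0
31 ÷ 2 = 15 remainder 1
15 ÷ 2 = 7 remainder 1
7 ÷ 2 = 3 remainder 1
3 ÷ 2 = 1 remainder 1
1 ÷ 2 = 0 remainder 1
Reading remainders bottom to top: 111110100010000



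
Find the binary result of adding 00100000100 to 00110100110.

Add column by column from the right: bit + bit + carry-in; write the sum mod 2, carry 1 when the sum is 2 or 3.
carry:  01000001000
        00100000100
+       00110100110
-------------------
       001010101010
(the carry out of the leftmost column, 0, becomes the leading bit)
Decimal check:
  00100000100 = 256 + 4 = 260
  00110100110 = 256 + 128 + 32 + 4 + 2 = 422
  260 + 422 = 682, and 001010101010 = 512 + 128 + 32 + 8 + 2 = 682 ✓



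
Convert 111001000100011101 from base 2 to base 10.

Sum of powers of 2 for each 1-bit:
2^0 + 2^2 + 2^3 + 2^4 + 2^8 + 2^12 + 2^15 + 2^16 + 2^17
= 1 + 4 + 8 + 16 + 256 + 4096 + 32768 + 65536 + 131072
= 233757



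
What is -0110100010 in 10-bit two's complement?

Original: 0110100010
Step 1 - Invert all bits: 1001011101
Step 2 - Add 1: 1001011110
Verification: 0110100010 + 1001011110 = 10000000000; discarding the end carry (carry out of the top bit) leaves the 10-bit value 0000000000, as required for x + (-x)



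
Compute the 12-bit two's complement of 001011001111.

Original: 001011001111
Step 1 - Invert all bits: 110100110000
Step 2 - Add 1: 110100110001
Verification: 001011001111 + 110100110001 = 1000000000000; discarding the end carry (carry out of the top bit) leaves the 12-bit value 000000000000, as required for x + (-x)



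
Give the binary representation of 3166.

Using repeated division by 2:
3166 ÷ 2 = 1583 remainder 0
1583 ÷ 2 = 791 remainder 1
791 ÷ 2 = 395 remainder 1
395 ÷ 2 = 197 remainder 1
197 ÷ 2 = 98 remainder 1
98 ÷ 2 = 49 remainder 0
49 ÷ 2 = 24 remainder 1
24 ÷ 2 = 12 remainder 0
12 ÷ 2 = 6 remainder 0
6 ÷ 2 = 3 remainder 0
3 ÷ 2 = 1 remainder 1
1 ÷ 2 = 0 remainder 1
Reading remainders bottom to top: 110001011110



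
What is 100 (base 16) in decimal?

Expand by place value (powers of 16):
100 = 1 × 16^2 + 0 × 16^1 + 0 × 16^0
= 1 × 256 + 0 × 16 + 0 × 1
= 256 + 0 + 0
= 256



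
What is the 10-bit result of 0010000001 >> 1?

Original: 0010000001 (decimal 129)
Shift right by 1 position
Drop the 1 low bit; fill with zero on the left
Result: 0001000000 (decimal 64)
Equivalent: 129 >> 1 = 129 ÷ 2^1 = 64



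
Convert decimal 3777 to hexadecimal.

Using repeated division by 16 (digits 10–15 are A–F):
3777 ÷ 16 = 236 remainder 1
236 ÷ 16 = 14 remainder 12 (C)
14 ÷ 16 = 0 remainder 14 (E)
Reading remainders bottom to top: EC1



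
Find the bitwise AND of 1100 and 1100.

AND: 1 only when both bits are 1
  1100
& 1100
------
  1100
Decimal: 12 & 12 = 12



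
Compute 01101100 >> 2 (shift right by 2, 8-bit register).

Original: 01101100 (decimal 108)
Shift right by 2 positions
Drop the 2 low bits; fill with zeros on the left
Result: 00011011 (decimal 27)
Equivalent: 108 >> 2 = 108 ÷ 2^2 = 27



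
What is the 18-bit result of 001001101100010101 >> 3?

Original: 001001101100010101 (decimal 39701)
Shift right by 3 positions
Drop the 3 low bits; fill with zeros on the left
Result: 000001001101100010 (decimal 4962)
Equivalent: 39701 >> 3 = 39701 ÷ 2^3 = 4962



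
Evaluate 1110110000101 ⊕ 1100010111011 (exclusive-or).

XOR: 1 when bits differ
  1110110000101
^ 1100010111011
---------------
  0010100111110
Decimal: 7557 ^ 6331 = 1342



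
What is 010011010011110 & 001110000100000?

AND: 1 only when both bits are 1
  010011010011110
& 001110000100000
-----------------
  000010000000000
Decimal: 9886 & 7200 = 1024



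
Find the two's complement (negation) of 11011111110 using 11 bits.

Original (sign bit 1, negative): 11011111110
Step 1 - Invert all bits: 00100000001
Step 2 - Add 1: 00100000010
Verification: 11011111110 + 00100000010 = 100000000000; discarding the end carry (carry out of the top bit) leaves the 11-bit value 00000000000, as required for x + (-x)



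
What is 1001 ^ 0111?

XOR: 1 when bits differ
  1001
^ 0111
------
  1110
Decimal: 9 ^ 7 = 14



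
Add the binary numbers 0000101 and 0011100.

Add column by column from the right: bit + bit + carry-in; write the sum mod 2, carry 1 when the sum is 2 or 3.
carry:  0111000
        0000101
+       0011100
---------------
       00100001
(the carry out of the leftmost column, 0, becomes the leading bit)
Decimal check:
  0000101 = 4 + 1 = 5
  0011100 = 16 + 8 + 4 = 28
  5 + 28 = 33, and 00100001 = 32 + 1 = 33 ✓



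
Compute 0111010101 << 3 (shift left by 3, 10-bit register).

Original: 0111010101 (decimal 469)
Shift left by 3 positions
Append 3 zeros on the right and drop the 3 high bits that overflow the 10-bit width
Result: 1010101000 (decimal 680)
Equivalent: 469 << 3 = 469 × 2^3 = 3752, truncated to 10 bits = 680



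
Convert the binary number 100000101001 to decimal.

Sum of powers of 2 for each 1-bit:
2^0 + 2^3 + 2^5 + 2^11
= 1 + 8 + 32 + 2048
= 2089



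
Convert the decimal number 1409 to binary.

Using repeated division by 2:
1409 ÷ 2 = 704 remainder 1
704 ÷ 2 = 352 remainder 0
352 ÷ 2 = 176 remainder 0
176 ÷ 2 = 88 remainder 0
88 ÷ 2 = 44 remainder 0
44 ÷ 2 = 22 remainder 0
22 ÷ 2 = 11 remainder 0
11 ÷ 2 = 5 remainder 1
5 ÷ 2 = 2 remainder 1
2 ÷ 2 = 1 remainder 0
1 ÷ 2 = 0 remainder 1
Reading remainders bottom to top: 10110000001



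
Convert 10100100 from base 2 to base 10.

Sum of powers of 2 for each 1-bit:
2^2 + 2^5 + 2^7
= 4 + 32 + 128
= 164



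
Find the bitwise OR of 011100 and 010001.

OR: 1 when either bit is 1
  011100
| 010001
--------
  011101
Decimal: 28 | 17 = 29



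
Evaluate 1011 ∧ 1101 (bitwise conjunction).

AND: 1 only when both bits are 1
  1011
& 1101
------
  1001
Decimal: 11 & 13 = 9



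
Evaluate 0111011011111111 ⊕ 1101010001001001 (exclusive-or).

XOR: 1 when bits differ
  0111011011111111
^ 1101010001001001
------------------
  1010001010110110
Decimal: 30463 ^ 54345 = 41654



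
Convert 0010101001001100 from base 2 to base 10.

Sum of powers of 2 for each 1-bit:
2^2 + 2^3 + 2^6 + 2^9 + 2^11 + 2^13
= 4 + 8 + 64 + 512 + 2048 + 8192
= 10828



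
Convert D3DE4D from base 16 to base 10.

Expand by place value (powers of 16):
Digit values: D = 13, E = 14
D3DE4D = 13 × 16^5 + 3 × 16^4 + 13 × 16^3 + 14 × 16^2 + 4 × 16^1 + 13 × 16^0
= 13 × 1048576 + 3 × 65536 + 13 × 4096 + 14 × 256 + 4 × 16 + 13 × 1
= 13631488 + 196608 + 53248 + 3584 + 64 + 13
= 13885005



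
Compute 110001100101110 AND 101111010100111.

AND: 1 only when both bits are 1
  110001100101110
& 101111010100111
-----------------
  100001000100110
Decimal: 25390 & 24231 = 16934



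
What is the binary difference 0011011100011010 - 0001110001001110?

Method 1 - Direct subtraction (column by column from the right: bit − bit − borrow-in; if negative, add 2 and borrow 1 from the next column):
borrow: 0011000110011000
        0011011100011010
-       0001110001001110
------------------------
        0001101011001100

Method 2 - Add two's complement:
Two's complement of 0001110001001110: invert → 1110001110110001, add 1 → 1110001110110010
  0011011100011010
+ 1110001110110010
------------------
 10001101011001100  (end carry out of the top bit = 1)
Discarding the end carry: 0001101011001100
Decimal check:
  0011011100011010 = 8192 + 4096 + 1024 + 512 + 256 + 16 + 8 + 2 = 14106
  0001110001001110 = 4096 + 2048 + 1024 + 64 + 8 + 4 + 2 = 7246
  14106 - 7246 = 6860, and 0001101011001100 = 4096 + 2048 + 512 + 128 + 64 + 8 + 4 = 6860 ✓



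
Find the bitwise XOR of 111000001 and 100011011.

XOR: 1 when bits differ
  111000001
^ 100011011
-----------
  011011010
Decimal: 449 ^ 283 = 218



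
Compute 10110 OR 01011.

OR: 1 when either bit is 1
  10110
| 01011
-------
  11111
Decimal: 22 | 11 = 31



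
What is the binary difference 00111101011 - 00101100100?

Method 1 - Direct subtraction (column by column from the right: bit − bit − borrow-in; if negative, add 2 and borrow 1 from the next column):
borrow: 00000001000
        00111101011
-       00101100100
-------------------
        00010000111

Method 2 - Add two's complement:
Two's complement of 00101100100: invert → 11010011011, add 1 → 11010011100
  00111101011
+ 11010011100
-------------
 100010000111  (end carry out of the top bit = 1)
Discarding the end carry: 00010000111
Decimal check:
  00111101011 = 256 + 128 + 64 + 32 + 8 + 2 + 1 = 491
  00101100100 = 256 + 64 + 32 + 4 = 356
  491 - 356 = 135, and 00010000111 = 128 + 4 + 2 + 1 = 135 ✓



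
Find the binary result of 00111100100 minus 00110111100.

Method 1 - Direct subtraction (column by column from the right: bit − bit − borrow-in; if negative, add 2 and borrow 1 from the next column):
borrow: 00001110000
        00111100100
-       00110111100
-------------------
        00000101000

Method 2 - Add two's complement:
Two's complement of 00110111100: invert → 11001000011, add 1 → 11001000100
  00111100100
+ 11001000100
-------------
 100000101000  (end carry out of the top bit = 1)
Discarding the end carry: 00000101000
Decimal check:
  00111100100 = 256 + 128 + 64 + 32 + 4 = 484
  00110111100 = 256 + 128 + 32 + 16 + 8 + 4 = 444
  484 - 444 = 40, and 00000101000 = 32 + 8 = 40 ✓



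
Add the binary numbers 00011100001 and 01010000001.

Add column by column from the right: bit + bit + carry-in; write the sum mod 2, carry 1 when the sum is 2 or 3.
carry:  00100000010
        00011100001
+       01010000001
-------------------
       001101100010
(the carry out of the leftmost column, 0, becomes the leading bit)
Decimal check:
  00011100001 = 128 + 64 + 32 + 1 = 225
  01010000001 = 512 + 128 + 1 = 641
  225 + 641 = 866, and 001101100010 = 512 + 256 + 64 + 32 + 2 = 866 ✓



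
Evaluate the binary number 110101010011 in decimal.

Sum of powers of 2 for each 1-bit:
2^0 + 2^1 + 2^4 + 2^6 + 2^8 + 2^10 + 2^11
= 1 + 2 + 16 + 64 + 256 + 1024 + 2048
= 3411



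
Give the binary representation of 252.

Using repeated division by 2:
252 ÷ 2 = 126 remainder 0
126 ÷ 2 = 63 remainder 0
63 ÷ 2 = 31 remainder 1
31 ÷ 2 = 15 remainder 1
15 ÷ 2 = 7 remainder 1
7 ÷ 2 = 3 remainder 1
3 ÷ 2 = 1 remainder 1
1 ÷ 2 = 0 remainder 1
Reading remainders bottom to top: 11111100



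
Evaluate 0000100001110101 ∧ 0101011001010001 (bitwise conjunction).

AND: 1 only when both bits are 1
  0000100001110101
& 0101011001010001
------------------
  0000000001010001
Decimal: 2165 & 22097 = 81



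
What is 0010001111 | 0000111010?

OR: 1 when either bit is 1
  0010001111
| 0000111010
------------
  0010111111
Decimal: 143 | 58 = 191



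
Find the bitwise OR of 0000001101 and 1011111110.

OR: 1 when either bit is 1
  0000001101
| 1011111110
------------
  1011111111
Decimal: 13 | 766 = 767



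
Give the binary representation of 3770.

Using repeated division by 2:
3770 ÷ 2 = 1885 remainder 0
1885 ÷ 2 = 942 remainder 1
942 ÷ 2 = 471 remainder 0
471 ÷ 2 = 235 remainder 1
235 ÷ 2 = 117 remainder 1
117 ÷ 2 = 58 remainder 1
58 ÷ 2 = 29 remainder 0
29 ÷ 2 = 14 remainder 1
14 ÷ 2 = 7 remainder 0
7 ÷ 2 = 3 remainder 1
3 ÷ 2 = 1 remainder 1
1 ÷ 2 = 0 remainder 1
Reading remainders bottom to top: 111010111010



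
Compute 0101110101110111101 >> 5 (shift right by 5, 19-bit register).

Original: 0101110101110111101 (decimal 191421)
Shift right by 5 positions
Drop the 5 low bits; fill with zeros on the left
Result: 0000001011101011101 (decimal 5981)
Equivalent: 191421 >> 5 = 191421 ÷ 2^5 = 5981



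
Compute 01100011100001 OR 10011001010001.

OR: 1 when either bit is 1
  01100011100001
| 10011001010001
----------------
  11111011110001
Decimal: 6369 | 9809 = 16113



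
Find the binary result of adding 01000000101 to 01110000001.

Add column by column from the right: bit + bit + carry-in; write the sum mod 2, carry 1 when the sum is 2 or 3.
carry:  10000000010
        01000000101
+       01110000001
-------------------
       010110000110
(the carry out of the leftmost column, 0, becomes the leading bit)
Decimal check:
  01000000101 = 512 + 4 + 1 = 517
  01110000001 = 512 + 256 + 128 + 1 = 897
  517 + 897 = 1414, and 010110000110 = 1024 + 256 + 128 + 4 + 2 = 1414 ✓



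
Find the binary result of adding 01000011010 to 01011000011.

Add column by column from the right: bit + bit + carry-in; write the sum mod 2, carry 1 when the sum is 2 or 3.
carry:  10000000100
        01000011010
+       01011000011
-------------------
       010011011101
(the carry out of the leftmost column, 0, becomes the leading bit)
Decimal check:
  01000011010 = 512 + 16 + 8 + 2 = 538
  01011000011 = 512 + 128 + 64 + 2 + 1 = 707
  538 + 707 = 1245, and 010011011101 = 1024 + 128 + 64 + 16 + 8 + 4 + 1 = 1245 ✓



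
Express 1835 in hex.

Using repeated division by 16 (digits 10–15 are A–F):
1835 ÷ 16 = 114 remainder 11 (B)
114 ÷ 16 = 7 remainder 2
7 ÷ 16 = 0 remainder 7
Reading remainders bottom to top: 72B



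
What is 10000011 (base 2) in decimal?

Sum of powers of 2 for each 1-bit:
2^0 + 2^1 + 2^7
= 1 + 2 + 128
= 131



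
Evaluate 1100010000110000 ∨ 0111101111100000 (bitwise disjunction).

OR: 1 when either bit is 1
  1100010000110000
| 0111101111100000
------------------
  1111111111110000
Decimal: 50224 | 31712 = 65520



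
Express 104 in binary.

Using repeated division by 2:
104 ÷ 2 = 52 remainder 0
52 ÷ 2 = 26 remainder 0
26 ÷ 2 = 13 remainder 0
13 ÷ 2 = 6 remainder 1
6 ÷ 2 = 3 remainder 0
3 ÷ 2 = 1 remainder 1
1 ÷ 2 = 0 remainder 1
Reading remainders bottom to top: 1101000



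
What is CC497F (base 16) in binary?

Convert each hex digit to 4 bits:
  C = 1100
  C = 1100
  4 = 0100
  9 = 1001
  7 = 0111
  F = 1111
Concatenate: 110011000100100101111111



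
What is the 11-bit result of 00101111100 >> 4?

Original: 00101111100 (decimal 380)
Shift right by 4 positions
Drop the 4 low bits; fill with zeros on the left
Result: 00000010111 (decimal 23)
Equivalent: 380 >> 4 = 380 ÷ 2^4 = 23



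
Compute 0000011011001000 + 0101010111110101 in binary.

Add column by column from the right: bit + bit + carry-in; write the sum mod 2, carry 1 when the sum is 2 or 3.
carry:  0000111110000000
        0000011011001000
+       0101010111110101
------------------------
       00101110010111101
(the carry out of the leftmost column, 0, becomes the leading bit)
Decimal check:
  0000011011001000 = 1024 + 512 + 128 + 64 + 8 = 1736
  0101010111110101 = 16384 + 4096 + 1024 + 256 + 128 + 64 + 32 + 16 + 4 + 1 = 22005
  1736 + 22005 = 23741, and 00101110010111101 = 16384 + 4096 + 2048 + 1024 + 128 + 32 + 16 + 8 + 4 + 1 = 23741 ✓



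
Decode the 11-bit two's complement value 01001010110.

Binary: 01001010110
Sign bit: 0 (non-negative)
Read directly as an unsigned value:
01001010110 = 512 + 64 + 16 + 4 + 2 = 598
Value: 598



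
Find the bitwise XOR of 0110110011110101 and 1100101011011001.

XOR: 1 when bits differ
  0110110011110101
^ 1100101011011001
------------------
  1010011000101100
Decimal: 27893 ^ 51929 = 42540



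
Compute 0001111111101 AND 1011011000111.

AND: 1 only when both bits are 1
  0001111111101
& 1011011000111
---------------
  0001011000101
Decimal: 1021 & 5831 = 709



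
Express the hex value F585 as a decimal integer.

Expand by place value (powers of 16):
Digit values: F = 15
F585 = 15 × 16^3 + 5 × 16^2 + 8 × 16^1 + 5 × 16^0
= 15 × 4096 + 5 × 256 + 8 × 16 + 5 × 1
= 61440 + 1280 + 128 + 5
= 62853



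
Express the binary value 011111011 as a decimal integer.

Sum of powers of 2 for each 1-bit:
2^0 + 2^1 + 2^3 + 2^4 + 2^5 + 2^6 + 2^7
= 1 + 2 + 8 + 16 + 32 + 64 + 128
= 251



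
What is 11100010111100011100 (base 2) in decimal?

Sum of powers of 2 for each 1-bit:
2^2 + 2^3 + 2^4 + 2^8 + 2^9 + 2^10 + 2^11 + 2^13 + 2^17 + 2^18 + 2^19
= 4 + 8 + 16 + 256 + 512 + 1024 + 2048 + 8192 + 131072 + 262144 + 524288
= 929564



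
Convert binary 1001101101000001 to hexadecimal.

Group into 4-bit nibbles from right:
  1001 = 9
  1011 = B
  0100 = 4
  0001 = 1
Result: 9B41



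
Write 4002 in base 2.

Using repeated division by 2:
4002 ÷ 2 = 2001 remainder 0
2001 ÷ 2 = 1000 remainder 1
1000 ÷ 2 = 500 remainder 0
500 ÷ 2 = 250 remainder 0
250 ÷ 2 = 125 remainder 0
125 ÷ 2 = 62 remainder 1
62 ÷ 2 = 31 remainder 0
31 ÷ 2 = 15 remainder 1
15 ÷ 2 = 7 remainder 1
7 ÷ 2 = 3 remainder 1
3 ÷ 2 = 1 remainder 1
1 ÷ 2 = 0 remainder 1
Reading remainders bottom to top: 111110100010



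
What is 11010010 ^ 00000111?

XOR: 1 when bits differ
  11010010
^ 00000111
----------
  11010101
Decimal: 210 ^ 7 = 213



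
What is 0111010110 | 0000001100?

OR: 1 when either bit is 1
  0111010110
| 0000001100
------------
  0111011110
Decimal: 470 | 12 = 478

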